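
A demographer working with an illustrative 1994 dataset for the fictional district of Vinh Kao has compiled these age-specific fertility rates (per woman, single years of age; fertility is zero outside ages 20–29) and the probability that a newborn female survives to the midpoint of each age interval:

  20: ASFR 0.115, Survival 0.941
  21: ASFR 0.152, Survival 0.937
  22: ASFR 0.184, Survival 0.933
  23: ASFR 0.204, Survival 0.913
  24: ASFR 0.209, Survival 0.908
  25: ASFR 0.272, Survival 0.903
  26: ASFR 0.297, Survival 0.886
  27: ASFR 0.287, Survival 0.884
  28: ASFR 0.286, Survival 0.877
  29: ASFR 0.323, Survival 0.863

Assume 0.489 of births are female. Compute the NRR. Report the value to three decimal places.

Proportion female at birth = 0.489.
Survival-weighted fertility by age (1·fₓ·Sₓ):
  20: 1 × 0.115 × 0.941 = 0.10822
  21: 1 × 0.152 × 0.937 = 0.14242
  22: 1 × 0.184 × 0.933 = 0.17167
  23: 1 × 0.204 × 0.913 = 0.18625
  24: 1 × 0.209 × 0.908 = 0.18977
  25: 1 × 0.272 × 0.903 = 0.24562
  26: 1 × 0.297 × 0.886 = 0.26314
  27: 1 × 0.287 × 0.884 = 0.25371
  28: 1 × 0.286 × 0.877 = 0.25082
  29: 1 × 0.323 × 0.863 = 0.27875
Sum = 2.09037
NRR = 0.489 × 2.09037 = 1.02219

1.022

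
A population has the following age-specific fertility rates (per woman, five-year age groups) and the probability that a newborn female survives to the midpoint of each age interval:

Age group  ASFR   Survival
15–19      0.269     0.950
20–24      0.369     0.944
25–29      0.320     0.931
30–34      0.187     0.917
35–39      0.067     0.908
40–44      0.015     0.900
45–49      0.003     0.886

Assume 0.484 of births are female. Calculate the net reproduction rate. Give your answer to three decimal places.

2.784

Proportion female at birth = 0.484.
Weighting each age-specific rate by interval width and survival:
  15–19: 5 × 0.269 × 0.950 = 1.27775
  20–24: 5 × 0.369 × 0.944 = 1.74168
  25–29: 5 × 0.320 × 0.931 = 1.48960
  30–34: 5 × 0.187 × 0.917 = 0.85740
  35–39: 5 × 0.067 × 0.908 = 0.30418
  40–44: 5 × 0.015 × 0.900 = 0.06750
  45–49: 5 × 0.003 × 0.886 = 0.01329
Sum = 5.75140
NRR = 0.484 × 5.75140 = 2.78368
With NRR above 1 the population is above replacement fertility.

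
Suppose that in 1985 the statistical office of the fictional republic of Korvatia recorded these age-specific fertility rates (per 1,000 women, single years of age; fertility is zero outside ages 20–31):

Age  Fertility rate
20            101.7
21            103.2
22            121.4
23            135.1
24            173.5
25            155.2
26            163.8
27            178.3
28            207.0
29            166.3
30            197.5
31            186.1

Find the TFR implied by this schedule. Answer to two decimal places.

Sum of ASFRs = 101.7 + 103.2 + 121.4 + 135.1 + 173.5 + 155.2 + 163.8 + 178.3 + 207.0 + 166.3 + 197.5 + 186.1 = 1889.1
TFR = 1889.1 / 1000 = 1.8891

1.89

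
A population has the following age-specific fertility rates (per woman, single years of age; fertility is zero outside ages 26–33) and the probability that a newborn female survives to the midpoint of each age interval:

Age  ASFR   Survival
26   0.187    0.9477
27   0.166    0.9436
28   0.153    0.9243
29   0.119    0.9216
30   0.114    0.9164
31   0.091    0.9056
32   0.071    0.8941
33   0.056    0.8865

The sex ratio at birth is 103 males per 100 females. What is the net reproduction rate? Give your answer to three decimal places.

Proportion female at birth = 100 / (100 + 103) = 0.49261.
Per-age-group product (1 × ASFR × survival probability):
  26: 1 × 0.187 × 0.9477 = 0.17722
  27: 1 × 0.166 × 0.9436 = 0.15664
  28: 1 × 0.153 × 0.9243 = 0.14142
  29: 1 × 0.119 × 0.9216 = 0.10967
  30: 1 × 0.114 × 0.9164 = 0.10447
  31: 1 × 0.091 × 0.9056 = 0.08241
  32: 1 × 0.071 × 0.8941 = 0.06348
  33: 1 × 0.056 × 0.8865 = 0.04964
Sum = 0.88495
NRR = 0.49261 × 0.88495 = 0.43594
An NRR under 1 implies long-run decline under these rates.

0.436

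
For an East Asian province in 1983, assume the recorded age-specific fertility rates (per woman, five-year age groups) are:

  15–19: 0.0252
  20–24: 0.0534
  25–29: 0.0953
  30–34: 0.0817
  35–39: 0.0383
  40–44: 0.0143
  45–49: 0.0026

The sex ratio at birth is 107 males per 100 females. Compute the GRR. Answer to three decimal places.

Proportion female at birth = 100 / (100 + 107) = 0.48309.
Sum of ASFRs = 0.0252 + 0.0534 + 0.0953 + 0.0817 + 0.0383 + 0.0143 + 0.0026 = 0.3108
TFR = 5 × 0.3108 = 1.554
GRR = 0.48309 × 1.554 = 0.75072

0.751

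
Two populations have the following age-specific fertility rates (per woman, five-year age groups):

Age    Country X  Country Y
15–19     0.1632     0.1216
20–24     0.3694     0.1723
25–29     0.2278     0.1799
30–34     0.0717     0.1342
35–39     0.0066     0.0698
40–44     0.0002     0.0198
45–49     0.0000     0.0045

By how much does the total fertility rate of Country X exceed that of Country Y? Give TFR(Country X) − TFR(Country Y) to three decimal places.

0.684

Country X:
  Sum of ASFRs = 0.1632 + 0.3694 + 0.2278 + 0.0717 + 0.0066 + 0.0002 + 0.0000 = 0.8389
  TFR = 5 × 0.8389 = 4.1945
Country Y:
  Sum of ASFRs = 0.1216 + 0.1723 + 0.1799 + 0.1342 + 0.0698 + 0.0198 + 0.0045 = 0.7021
  TFR = 5 × 0.7021 = 3.5105
Difference = 4.1945 − 3.5105 = 0.684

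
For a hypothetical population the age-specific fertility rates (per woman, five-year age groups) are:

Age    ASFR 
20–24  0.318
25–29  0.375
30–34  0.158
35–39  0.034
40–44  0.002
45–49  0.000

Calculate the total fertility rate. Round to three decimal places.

Sum of ASFRs = 0.318 + 0.375 + 0.158 + 0.034 + 0.002 + 0.000 = 0.887
TFR = 5 × 0.887 = 4.435

4.435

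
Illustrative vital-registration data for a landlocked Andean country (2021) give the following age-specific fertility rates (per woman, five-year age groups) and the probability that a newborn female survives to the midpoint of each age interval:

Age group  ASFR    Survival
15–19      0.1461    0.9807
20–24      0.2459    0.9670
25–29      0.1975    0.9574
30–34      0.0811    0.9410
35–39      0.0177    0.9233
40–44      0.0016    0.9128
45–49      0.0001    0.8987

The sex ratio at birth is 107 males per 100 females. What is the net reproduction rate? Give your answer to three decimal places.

1.605

Proportion female at birth = 100 / (100 + 107) = 0.48309.
Each age group contributes 5 × ASFR × survival:
  15–19: 5 × 0.1461 × 0.9807 = 0.71640
  20–24: 5 × 0.2459 × 0.9670 = 1.18893
  25–29: 5 × 0.1975 × 0.9574 = 0.94543
  30–34: 5 × 0.0811 × 0.9410 = 0.38158
  35–39: 5 × 0.0177 × 0.9233 = 0.08171
  40–44: 5 × 0.0016 × 0.9128 = 0.00730
  45–49: 5 × 0.0001 × 0.8987 = 0.00045
Sum = 3.32180
NRR = 0.48309 × 3.32180 = 1.60473
NRR > 1, so each generation more than replaces itself.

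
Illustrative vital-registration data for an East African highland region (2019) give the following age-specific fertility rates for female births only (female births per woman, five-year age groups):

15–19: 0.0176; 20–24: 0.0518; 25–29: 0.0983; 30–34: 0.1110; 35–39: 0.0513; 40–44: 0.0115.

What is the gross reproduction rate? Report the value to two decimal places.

1.71

Sum of female ASFRs = 0.0176 + 0.0518 + 0.0983 + 0.1110 + 0.0513 + 0.0115 = 0.3415
GRR = 5 × 0.3415 = 1.7075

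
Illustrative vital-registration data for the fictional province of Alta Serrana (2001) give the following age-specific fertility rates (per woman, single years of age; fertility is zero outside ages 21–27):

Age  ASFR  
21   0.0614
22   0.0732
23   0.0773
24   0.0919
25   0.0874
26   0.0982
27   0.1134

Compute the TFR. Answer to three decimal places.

Sum of ASFRs = 0.0614 + 0.0732 + 0.0773 + 0.0919 + 0.0874 + 0.0982 + 0.1134 = 0.6028
TFR = 0.6028

0.603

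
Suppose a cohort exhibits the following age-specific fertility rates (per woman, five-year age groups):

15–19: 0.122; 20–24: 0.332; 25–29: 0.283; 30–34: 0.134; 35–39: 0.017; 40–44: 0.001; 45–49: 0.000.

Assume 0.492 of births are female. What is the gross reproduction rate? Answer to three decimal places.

2.187

Proportion female at birth = 0.492.
Sum of ASFRs = 0.122 + 0.332 + 0.283 + 0.134 + 0.017 + 0.001 + 0.000 = 0.889
TFR = 5 × 0.889 = 4.445
GRR = 0.492 × 4.445 = 2.18694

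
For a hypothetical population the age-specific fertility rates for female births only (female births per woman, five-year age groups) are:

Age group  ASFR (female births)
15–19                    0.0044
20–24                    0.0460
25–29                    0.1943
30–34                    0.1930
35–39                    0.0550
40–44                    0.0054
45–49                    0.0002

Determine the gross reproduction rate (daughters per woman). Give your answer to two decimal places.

2.49

Sum of female ASFRs = 0.0044 + 0.0460 + 0.1943 + 0.1930 + 0.0550 + 0.0054 + 0.0002 = 0.4983
GRR = 5 × 0.4983 = 2.4915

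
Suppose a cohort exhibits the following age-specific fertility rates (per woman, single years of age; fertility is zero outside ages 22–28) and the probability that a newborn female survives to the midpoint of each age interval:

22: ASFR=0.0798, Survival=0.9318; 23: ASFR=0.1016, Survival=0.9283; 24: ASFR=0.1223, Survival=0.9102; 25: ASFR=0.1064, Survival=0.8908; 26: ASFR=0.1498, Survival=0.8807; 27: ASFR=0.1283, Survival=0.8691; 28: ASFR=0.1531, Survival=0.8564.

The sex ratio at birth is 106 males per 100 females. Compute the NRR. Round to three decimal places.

0.364

Proportion female at birth = 100 / (100 + 106) = 0.48544.
Weighting each age-specific rate by interval width and survival:
  22: 1 × 0.0798 × 0.9318 = 0.07436
  23: 1 × 0.1016 × 0.9283 = 0.09432
  24: 1 × 0.1223 × 0.9102 = 0.11132
  25: 1 × 0.1064 × 0.8908 = 0.09478
  26: 1 × 0.1498 × 0.8807 = 0.13193
  27: 1 × 0.1283 × 0.8691 = 0.11151
  28: 1 × 0.1531 × 0.8564 = 0.13111
Sum = 0.74933
NRR = 0.48544 × 0.74933 = 0.36375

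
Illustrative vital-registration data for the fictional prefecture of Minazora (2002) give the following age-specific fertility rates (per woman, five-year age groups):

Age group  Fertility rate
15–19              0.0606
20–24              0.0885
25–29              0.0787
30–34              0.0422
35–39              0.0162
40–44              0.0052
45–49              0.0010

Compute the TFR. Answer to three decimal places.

Sum of ASFRs = 0.0606 + 0.0885 + 0.0787 + 0.0422 + 0.0162 + 0.0052 + 0.0010 = 0.2924
TFR = 5 × 0.2924 = 1.462

1.462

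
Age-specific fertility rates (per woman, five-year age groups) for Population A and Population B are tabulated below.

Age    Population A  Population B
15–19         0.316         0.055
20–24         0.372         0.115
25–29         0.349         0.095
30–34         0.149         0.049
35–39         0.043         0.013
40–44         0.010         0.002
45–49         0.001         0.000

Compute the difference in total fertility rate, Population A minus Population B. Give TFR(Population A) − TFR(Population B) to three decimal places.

4.555

Population A:
  Sum of ASFRs = 0.316 + 0.372 + 0.349 + 0.149 + 0.043 + 0.010 + 0.001 = 1.240
  TFR = 5 × 1.240 = 6.2
Population B:
  Sum of ASFRs = 0.055 + 0.115 + 0.095 + 0.049 + 0.013 + 0.002 + 0.000 = 0.329
  TFR = 5 × 0.329 = 1.645
Difference = 6.2 − 1.645 = 4.555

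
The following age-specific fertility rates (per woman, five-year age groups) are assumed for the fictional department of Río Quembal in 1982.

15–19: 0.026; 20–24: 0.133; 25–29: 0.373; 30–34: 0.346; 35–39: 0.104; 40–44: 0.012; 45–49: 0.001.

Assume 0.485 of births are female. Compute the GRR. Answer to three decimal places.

Proportion female at birth = 0.485.
Sum of ASFRs = 0.026 + 0.133 + 0.373 + 0.346 + 0.104 + 0.012 + 0.001 = 0.995
TFR = 5 × 0.995 = 4.975
GRR = 0.485 × 4.975 = 2.41288

2.413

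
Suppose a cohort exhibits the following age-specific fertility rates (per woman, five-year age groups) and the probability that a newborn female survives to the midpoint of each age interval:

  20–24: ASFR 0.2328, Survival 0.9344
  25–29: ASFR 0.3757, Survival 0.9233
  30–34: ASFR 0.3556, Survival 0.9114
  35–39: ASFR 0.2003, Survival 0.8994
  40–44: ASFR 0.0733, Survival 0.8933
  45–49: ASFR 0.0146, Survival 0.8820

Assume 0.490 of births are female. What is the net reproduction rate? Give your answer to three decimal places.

2.810

Proportion female at birth = 0.490.
Each age group contributes 5 × ASFR × survival:
  20–24: 5 × 0.2328 × 0.9344 = 1.08764
  25–29: 5 × 0.3757 × 0.9233 = 1.73442
  30–34: 5 × 0.3556 × 0.9114 = 1.62047
  35–39: 5 × 0.2003 × 0.8994 = 0.90075
  40–44: 5 × 0.0733 × 0.8933 = 0.32739
  45–49: 5 × 0.0146 × 0.8820 = 0.06439
Sum = 5.73506
NRR = 0.490 × 5.73506 = 2.81018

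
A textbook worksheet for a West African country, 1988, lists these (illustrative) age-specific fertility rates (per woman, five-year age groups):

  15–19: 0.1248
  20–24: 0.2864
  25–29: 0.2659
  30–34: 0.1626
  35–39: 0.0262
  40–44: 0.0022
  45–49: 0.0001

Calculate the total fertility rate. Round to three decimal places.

Sum of ASFRs = 0.1248 + 0.2864 + 0.2659 + 0.1626 + 0.0262 + 0.0022 + 0.0001 = 0.8682
TFR = 5 × 0.8682 = 4.341

4.341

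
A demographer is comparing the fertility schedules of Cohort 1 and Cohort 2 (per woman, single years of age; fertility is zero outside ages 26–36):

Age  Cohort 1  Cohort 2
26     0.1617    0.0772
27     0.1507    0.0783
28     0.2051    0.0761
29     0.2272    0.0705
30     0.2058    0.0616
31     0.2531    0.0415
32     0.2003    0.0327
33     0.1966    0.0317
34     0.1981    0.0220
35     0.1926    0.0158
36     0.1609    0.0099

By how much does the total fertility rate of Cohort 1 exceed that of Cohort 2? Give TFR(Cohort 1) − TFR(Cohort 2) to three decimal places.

Cohort 1:
  Sum of ASFRs = 0.1617 + 0.1507 + 0.2051 + 0.2272 + 0.2058 + 0.2531 + 0.2003 + 0.1966 + 0.1981 + 0.1926 + 0.1609 = 2.1521
  TFR = 2.1521
Cohort 2:
  Sum of ASFRs = 0.0772 + 0.0783 + 0.0761 + 0.0705 + 0.0616 + 0.0415 + 0.0327 + 0.0317 + 0.0220 + 0.0158 + 0.0099 = 0.5173
  TFR = 0.5173
Difference = 2.1521 − 0.5173 = 1.6348

1.635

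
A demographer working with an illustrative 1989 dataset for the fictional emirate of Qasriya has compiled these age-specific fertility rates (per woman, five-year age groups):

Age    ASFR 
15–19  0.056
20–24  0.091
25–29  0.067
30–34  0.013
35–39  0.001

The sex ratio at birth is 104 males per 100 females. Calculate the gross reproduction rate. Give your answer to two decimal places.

Proportion female at birth = 100 / (100 + 104) = 0.49020.
Sum of ASFRs = 0.056 + 0.091 + 0.067 + 0.013 + 0.001 = 0.228
TFR = 5 × 0.228 = 1.14
GRR = 0.49020 × 1.14 = 0.55883

0.56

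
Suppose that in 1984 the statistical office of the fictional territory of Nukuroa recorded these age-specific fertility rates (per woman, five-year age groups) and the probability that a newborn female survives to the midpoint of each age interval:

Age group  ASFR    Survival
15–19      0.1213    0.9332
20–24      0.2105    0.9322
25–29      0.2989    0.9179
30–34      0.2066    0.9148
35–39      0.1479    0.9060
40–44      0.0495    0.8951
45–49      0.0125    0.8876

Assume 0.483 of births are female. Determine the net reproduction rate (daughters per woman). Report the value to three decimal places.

Proportion female at birth = 0.483.
Per-age-group product (5 × ASFR × survival probability):
  15–19: 5 × 0.1213 × 0.9332 = 0.56599
  20–24: 5 × 0.2105 × 0.9322 = 0.98114
  25–29: 5 × 0.2989 × 0.9179 = 1.37180
  30–34: 5 × 0.2066 × 0.9148 = 0.94499
  35–39: 5 × 0.1479 × 0.9060 = 0.66999
  40–44: 5 × 0.0495 × 0.8951 = 0.22154
  45–49: 5 × 0.0125 × 0.8876 = 0.05548
Sum = 4.81093
NRR = 0.483 × 4.81093 = 2.32368
NRR > 1, so each generation more than replaces itself.

2.324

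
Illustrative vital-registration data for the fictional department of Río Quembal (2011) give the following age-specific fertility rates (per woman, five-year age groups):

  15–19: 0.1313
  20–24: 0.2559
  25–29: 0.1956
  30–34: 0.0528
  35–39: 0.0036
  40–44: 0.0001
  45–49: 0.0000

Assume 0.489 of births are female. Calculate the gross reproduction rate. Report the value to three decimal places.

Proportion female at birth = 0.489.
Sum of ASFRs = 0.1313 + 0.2559 + 0.1956 + 0.0528 + 0.0036 + 0.0001 + 0.0000 = 0.6393
TFR = 5 × 0.6393 = 3.1965
GRR = 0.489 × 3.1965 = 1.56309

1.563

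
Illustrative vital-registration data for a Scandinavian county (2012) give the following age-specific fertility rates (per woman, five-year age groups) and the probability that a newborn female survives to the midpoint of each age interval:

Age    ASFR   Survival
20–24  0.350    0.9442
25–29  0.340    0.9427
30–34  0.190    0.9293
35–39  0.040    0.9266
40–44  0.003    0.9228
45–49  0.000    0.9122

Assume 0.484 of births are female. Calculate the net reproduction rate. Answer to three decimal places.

Proportion female at birth = 0.484.
Per-age-group product (5 × ASFR × survival probability):
  20–24: 5 × 0.350 × 0.9442 = 1.65235
  25–29: 5 × 0.340 × 0.9427 = 1.60259
  30–34: 5 × 0.190 × 0.9293 = 0.88284
  35–39: 5 × 0.040 × 0.9266 = 0.18532
  40–44: 5 × 0.003 × 0.9228 = 0.01384
  45–49: 5 × 0.000 × 0.9122 = 0.00000
Sum = 4.33694
NRR = 0.484 × 4.33694 = 2.09908

2.099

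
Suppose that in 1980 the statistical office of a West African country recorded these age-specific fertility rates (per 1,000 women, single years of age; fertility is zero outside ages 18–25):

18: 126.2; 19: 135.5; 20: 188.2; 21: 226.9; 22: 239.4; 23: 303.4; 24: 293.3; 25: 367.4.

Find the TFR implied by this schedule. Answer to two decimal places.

1.88

Sum of ASFRs = 126.2 + 135.5 + 188.2 + 226.9 + 239.4 + 303.4 + 293.3 + 367.4 = 1880.3
TFR = 1880.3 / 1000 = 1.8803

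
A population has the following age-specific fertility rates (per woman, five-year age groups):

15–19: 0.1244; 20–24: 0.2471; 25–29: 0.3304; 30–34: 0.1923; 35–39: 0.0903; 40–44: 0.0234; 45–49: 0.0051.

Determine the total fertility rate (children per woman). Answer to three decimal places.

5.065

Sum of ASFRs = 0.1244 + 0.2471 + 0.3304 + 0.1923 + 0.0903 + 0.0234 + 0.0051 = 1.0130
TFR = 5 × 1.0130 = 5.065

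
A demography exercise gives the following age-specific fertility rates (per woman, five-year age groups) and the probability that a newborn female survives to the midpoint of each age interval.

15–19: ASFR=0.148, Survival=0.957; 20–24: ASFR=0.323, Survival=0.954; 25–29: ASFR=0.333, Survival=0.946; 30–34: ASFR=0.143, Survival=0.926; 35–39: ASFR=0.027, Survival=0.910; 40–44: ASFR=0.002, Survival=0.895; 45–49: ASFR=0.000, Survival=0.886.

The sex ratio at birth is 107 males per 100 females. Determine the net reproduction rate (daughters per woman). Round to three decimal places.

2.231

Proportion female at birth = 100 / (100 + 107) = 0.48309.
Weighting each age-specific rate by interval width and survival:
  15–19: 5 × 0.148 × 0.957 = 0.70818
  20–24: 5 × 0.323 × 0.954 = 1.54071
  25–29: 5 × 0.333 × 0.946 = 1.57509
  30–34: 5 × 0.143 × 0.926 = 0.66209
  35–39: 5 × 0.027 × 0.910 = 0.12285
  40–44: 5 × 0.002 × 0.895 = 0.00895
  45–49: 5 × 0.000 × 0.886 = 0.00000
Sum = 4.61787
NRR = 0.48309 × 4.61787 = 2.23085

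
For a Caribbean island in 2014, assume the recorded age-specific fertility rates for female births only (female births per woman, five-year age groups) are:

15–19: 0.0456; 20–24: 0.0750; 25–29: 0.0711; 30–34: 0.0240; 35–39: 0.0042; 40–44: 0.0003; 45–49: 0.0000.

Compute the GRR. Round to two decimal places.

Sum of female ASFRs = 0.0456 + 0.0750 + 0.0711 + 0.0240 + 0.0042 + 0.0003 + 0.0000 = 0.2202
GRR = 5 × 0.2202 = 1.101

1.10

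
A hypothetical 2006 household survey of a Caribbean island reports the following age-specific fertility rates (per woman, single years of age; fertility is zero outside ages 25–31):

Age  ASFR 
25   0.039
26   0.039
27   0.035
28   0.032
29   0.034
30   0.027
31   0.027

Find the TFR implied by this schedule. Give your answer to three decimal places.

Sum of ASFRs = 0.039 + 0.039 + 0.035 + 0.032 + 0.034 + 0.027 + 0.027 = 0.233
TFR = 0.233

0.233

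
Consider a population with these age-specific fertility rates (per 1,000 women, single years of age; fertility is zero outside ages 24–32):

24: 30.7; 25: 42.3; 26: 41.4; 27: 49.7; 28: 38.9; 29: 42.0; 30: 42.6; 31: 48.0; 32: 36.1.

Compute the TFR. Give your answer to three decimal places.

0.372

Sum of ASFRs = 30.7 + 42.3 + 41.4 + 49.7 + 38.9 + 42.0 + 42.6 + 48.0 + 36.1 = 371.7
TFR = 371.7 / 1000 = 0.3717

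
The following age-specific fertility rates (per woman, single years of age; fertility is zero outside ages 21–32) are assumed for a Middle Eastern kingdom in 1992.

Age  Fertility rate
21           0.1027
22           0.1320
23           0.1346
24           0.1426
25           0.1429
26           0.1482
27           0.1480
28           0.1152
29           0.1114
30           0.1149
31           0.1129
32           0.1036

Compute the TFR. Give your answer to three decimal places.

1.509

Sum of ASFRs = 0.1027 + 0.1320 + 0.1346 + 0.1426 + 0.1429 + 0.1482 + 0.1480 + 0.1152 + 0.1114 + 0.1149 + 0.1129 + 0.1036 = 1.5090
TFR = 1.509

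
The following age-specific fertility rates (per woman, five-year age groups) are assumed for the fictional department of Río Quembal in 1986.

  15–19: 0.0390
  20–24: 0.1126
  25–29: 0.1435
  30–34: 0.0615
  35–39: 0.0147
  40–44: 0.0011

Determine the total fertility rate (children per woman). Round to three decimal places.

1.862

Sum of ASFRs = 0.0390 + 0.1126 + 0.1435 + 0.0615 + 0.0147 + 0.0011 = 0.3724
TFR = 5 × 0.3724 = 1.862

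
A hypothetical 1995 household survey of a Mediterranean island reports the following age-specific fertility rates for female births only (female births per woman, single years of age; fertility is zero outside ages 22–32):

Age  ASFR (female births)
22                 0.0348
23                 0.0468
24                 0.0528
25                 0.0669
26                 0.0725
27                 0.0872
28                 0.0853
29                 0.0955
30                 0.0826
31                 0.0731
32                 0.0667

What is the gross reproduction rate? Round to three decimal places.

0.764

Sum of female ASFRs = 0.0348 + 0.0468 + 0.0528 + 0.0669 + 0.0725 + 0.0872 + 0.0853 + 0.0955 + 0.0826 + 0.0731 + 0.0667 = 0.7642
GRR = 0.7642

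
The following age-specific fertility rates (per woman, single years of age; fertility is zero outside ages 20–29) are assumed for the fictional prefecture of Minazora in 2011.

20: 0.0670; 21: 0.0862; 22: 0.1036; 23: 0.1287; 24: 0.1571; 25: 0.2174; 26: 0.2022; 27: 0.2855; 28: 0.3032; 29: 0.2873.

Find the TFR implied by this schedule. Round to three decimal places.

1.838

Sum of ASFRs = 0.0670 + 0.0862 + 0.1036 + 0.1287 + 0.1571 + 0.2174 + 0.2022 + 0.2855 + 0.3032 + 0.2873 = 1.8382
TFR = 1.8382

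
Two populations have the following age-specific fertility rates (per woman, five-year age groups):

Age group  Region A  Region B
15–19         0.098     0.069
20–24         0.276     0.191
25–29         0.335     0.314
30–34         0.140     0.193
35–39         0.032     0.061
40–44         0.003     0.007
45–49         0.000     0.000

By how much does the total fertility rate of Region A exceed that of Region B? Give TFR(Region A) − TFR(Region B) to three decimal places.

Region A:
  Sum of ASFRs = 0.098 + 0.276 + 0.335 + 0.140 + 0.032 + 0.003 + 0.000 = 0.884
  TFR = 5 × 0.884 = 4.42
Region B:
  Sum of ASFRs = 0.069 + 0.191 + 0.314 + 0.193 + 0.061 + 0.007 + 0.000 = 0.835
  TFR = 5 × 0.835 = 4.175
Difference = 4.42 − 4.175 = 0.245

0.245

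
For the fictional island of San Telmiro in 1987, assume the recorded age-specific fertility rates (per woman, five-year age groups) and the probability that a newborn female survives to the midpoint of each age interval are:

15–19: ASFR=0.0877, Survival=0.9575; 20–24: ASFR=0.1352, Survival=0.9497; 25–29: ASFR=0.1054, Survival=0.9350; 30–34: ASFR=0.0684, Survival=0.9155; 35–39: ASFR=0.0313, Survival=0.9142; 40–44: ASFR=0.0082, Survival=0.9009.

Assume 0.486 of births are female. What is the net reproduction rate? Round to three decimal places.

Proportion female at birth = 0.486.
Per-age-group product (5 × ASFR × survival probability):
  15–19: 5 × 0.0877 × 0.9575 = 0.41986
  20–24: 5 × 0.1352 × 0.9497 = 0.64200
  25–29: 5 × 0.1054 × 0.9350 = 0.49275
  30–34: 5 × 0.0684 × 0.9155 = 0.31310
  35–39: 5 × 0.0313 × 0.9142 = 0.14307
  40–44: 5 × 0.0082 × 0.9009 = 0.03694
Sum = 2.04772
NRR = 0.486 × 2.04772 = 0.99519

0.995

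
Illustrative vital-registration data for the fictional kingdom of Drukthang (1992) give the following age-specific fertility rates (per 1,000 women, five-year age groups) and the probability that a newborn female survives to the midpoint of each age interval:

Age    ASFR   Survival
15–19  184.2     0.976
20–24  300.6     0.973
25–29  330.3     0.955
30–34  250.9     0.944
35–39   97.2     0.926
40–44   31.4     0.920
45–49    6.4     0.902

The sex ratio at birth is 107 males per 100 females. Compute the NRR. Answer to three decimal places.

Proportion female at birth = 100 / (100 + 107) = 0.48309.
Survival-weighted fertility by age (5·fₓ·Sₓ):
  15–19: 5 × 184.2/1000 × 0.976 = 0.89890
  20–24: 5 × 300.6/1000 × 0.973 = 1.46242
  25–29: 5 × 330.3/1000 × 0.955 = 1.57718
  30–34: 5 × 250.9/1000 × 0.944 = 1.18425
  35–39: 5 × 97.2/1000 × 0.926 = 0.45004
  40–44: 5 × 31.4/1000 × 0.920 = 0.14444
  45–49: 5 × 6.4/1000 × 0.902 = 0.02886
Sum = 5.74609
NRR = 0.48309 × 5.74609 = 2.77588

2.776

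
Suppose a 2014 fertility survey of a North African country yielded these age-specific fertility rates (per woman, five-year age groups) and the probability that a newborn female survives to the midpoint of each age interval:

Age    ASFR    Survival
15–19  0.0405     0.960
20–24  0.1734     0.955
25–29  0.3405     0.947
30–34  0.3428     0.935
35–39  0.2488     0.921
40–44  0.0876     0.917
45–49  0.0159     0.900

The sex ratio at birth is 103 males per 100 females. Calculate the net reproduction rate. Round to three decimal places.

Proportion female at birth = 100 / (100 + 103) = 0.49261.
Survival-weighted fertility by age (5·fₓ·Sₓ):
  15–19: 5 × 0.0405 × 0.960 = 0.19440
  20–24: 5 × 0.1734 × 0.955 = 0.82799
  25–29: 5 × 0.3405 × 0.947 = 1.61227
  30–34: 5 × 0.3428 × 0.935 = 1.60259
  35–39: 5 × 0.2488 × 0.921 = 1.14572
  40–44: 5 × 0.0876 × 0.917 = 0.40165
  45–49: 5 × 0.0159 × 0.900 = 0.07155
Sum = 5.85617
NRR = 0.49261 × 5.85617 = 2.88481
NRR > 1, so each generation more than replaces itself.

2.885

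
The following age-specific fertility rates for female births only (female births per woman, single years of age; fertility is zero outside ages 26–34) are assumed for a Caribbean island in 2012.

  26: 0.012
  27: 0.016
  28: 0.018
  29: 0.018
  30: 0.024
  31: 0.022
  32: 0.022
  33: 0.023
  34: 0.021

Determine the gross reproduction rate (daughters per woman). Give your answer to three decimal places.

0.176

Sum of female ASFRs = 0.012 + 0.016 + 0.018 + 0.018 + 0.024 + 0.022 + 0.022 + 0.023 + 0.021 = 0.176
GRR = 0.176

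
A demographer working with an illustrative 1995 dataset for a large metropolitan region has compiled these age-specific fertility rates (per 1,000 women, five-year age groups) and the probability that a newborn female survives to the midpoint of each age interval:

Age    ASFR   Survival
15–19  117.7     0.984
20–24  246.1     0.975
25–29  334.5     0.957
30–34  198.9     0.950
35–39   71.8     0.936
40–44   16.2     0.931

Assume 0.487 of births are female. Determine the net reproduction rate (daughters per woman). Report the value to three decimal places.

2.306

Proportion female at birth = 0.487.
Per-age-group product (5 × ASFR × survival probability):
  15–19: 5 × 117.7/1000 × 0.984 = 0.57908
  20–24: 5 × 246.1/1000 × 0.975 = 1.19974
  25–29: 5 × 334.5/1000 × 0.957 = 1.60058
  30–34: 5 × 198.9/1000 × 0.950 = 0.94478
  35–39: 5 × 71.8/1000 × 0.936 = 0.33602
  40–44: 5 × 16.2/1000 × 0.931 = 0.07541
Sum = 4.73561
NRR = 0.487 × 4.73561 = 2.30624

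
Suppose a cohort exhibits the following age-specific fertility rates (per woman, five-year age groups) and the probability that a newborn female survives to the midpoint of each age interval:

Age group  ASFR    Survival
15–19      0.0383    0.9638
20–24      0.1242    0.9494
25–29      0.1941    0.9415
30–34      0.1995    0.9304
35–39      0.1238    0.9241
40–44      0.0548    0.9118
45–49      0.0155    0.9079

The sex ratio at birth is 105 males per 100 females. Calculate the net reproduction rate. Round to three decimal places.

1.711

Proportion female at birth = 100 / (100 + 105) = 0.48780.
Per-age-group product (5 × ASFR × survival probability):
  15–19: 5 × 0.0383 × 0.9638 = 0.18457
  20–24: 5 × 0.1242 × 0.9494 = 0.58958
  25–29: 5 × 0.1941 × 0.9415 = 0.91373
  30–34: 5 × 0.1995 × 0.9304 = 0.92807
  35–39: 5 × 0.1238 × 0.9241 = 0.57202
  40–44: 5 × 0.0548 × 0.9118 = 0.24983
  45–49: 5 × 0.0155 × 0.9079 = 0.07036
Sum = 3.50816
NRR = 0.48780 × 3.50816 = 1.71128
An NRR exceeding 1 indicates intrinsic growth under these rates.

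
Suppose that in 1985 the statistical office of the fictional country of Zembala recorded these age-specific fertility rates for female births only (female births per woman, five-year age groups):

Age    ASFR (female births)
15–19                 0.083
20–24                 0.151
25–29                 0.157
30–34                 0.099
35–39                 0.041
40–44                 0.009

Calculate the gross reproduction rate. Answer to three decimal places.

2.700

Sum of female ASFRs = 0.083 + 0.151 + 0.157 + 0.099 + 0.041 + 0.009 = 0.540
GRR = 5 × 0.540 = 2.7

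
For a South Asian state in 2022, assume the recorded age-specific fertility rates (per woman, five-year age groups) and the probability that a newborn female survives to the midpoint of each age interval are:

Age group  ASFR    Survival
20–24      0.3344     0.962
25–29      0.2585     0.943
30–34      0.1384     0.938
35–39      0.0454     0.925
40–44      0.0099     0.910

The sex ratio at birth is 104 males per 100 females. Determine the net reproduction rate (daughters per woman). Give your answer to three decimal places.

Proportion female at birth = 100 / (100 + 104) = 0.49020.
Each age group contributes 5 × ASFR × survival:
  20–24: 5 × 0.3344 × 0.962 = 1.60846
  25–29: 5 × 0.2585 × 0.943 = 1.21883
  30–34: 5 × 0.1384 × 0.938 = 0.64910
  35–39: 5 × 0.0454 × 0.925 = 0.20998
  40–44: 5 × 0.0099 × 0.910 = 0.04505
Sum = 3.73142
NRR = 0.49020 × 3.73142 = 1.82914

1.829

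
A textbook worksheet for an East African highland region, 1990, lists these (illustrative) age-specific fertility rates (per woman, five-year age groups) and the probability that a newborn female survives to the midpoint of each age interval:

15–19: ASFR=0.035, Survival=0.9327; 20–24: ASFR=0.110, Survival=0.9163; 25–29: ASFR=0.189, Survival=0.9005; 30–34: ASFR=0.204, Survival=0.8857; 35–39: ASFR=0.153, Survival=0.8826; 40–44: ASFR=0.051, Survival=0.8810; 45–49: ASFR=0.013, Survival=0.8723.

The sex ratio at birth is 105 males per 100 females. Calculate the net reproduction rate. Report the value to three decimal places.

Proportion female at birth = 100 / (100 + 105) = 0.48780.
Survival-weighted fertility by age (5·fₓ·Sₓ):
  15–19: 5 × 0.035 × 0.9327 = 0.16322
  20–24: 5 × 0.110 × 0.9163 = 0.50397
  25–29: 5 × 0.189 × 0.9005 = 0.85097
  30–34: 5 × 0.204 × 0.8857 = 0.90341
  35–39: 5 × 0.153 × 0.8826 = 0.67519
  40–44: 5 × 0.051 × 0.8810 = 0.22466
  45–49: 5 × 0.013 × 0.8723 = 0.05670
Sum = 3.37812
NRR = 0.48780 × 3.37812 = 1.64785

1.648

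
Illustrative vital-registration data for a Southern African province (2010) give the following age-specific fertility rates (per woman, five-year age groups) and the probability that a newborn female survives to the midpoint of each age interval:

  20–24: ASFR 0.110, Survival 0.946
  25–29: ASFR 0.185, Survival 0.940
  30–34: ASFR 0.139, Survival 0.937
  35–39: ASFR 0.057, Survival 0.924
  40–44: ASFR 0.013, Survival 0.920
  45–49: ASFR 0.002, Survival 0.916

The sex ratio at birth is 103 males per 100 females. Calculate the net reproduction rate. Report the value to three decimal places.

1.169

Proportion female at birth = 100 / (100 + 103) = 0.49261.
Each age group contributes 5 × ASFR × survival:
  20–24: 5 × 0.110 × 0.946 = 0.52030
  25–29: 5 × 0.185 × 0.940 = 0.86950
  30–34: 5 × 0.139 × 0.937 = 0.65122
  35–39: 5 × 0.057 × 0.924 = 0.26334
  40–44: 5 × 0.013 × 0.920 = 0.05980
  45–49: 5 × 0.002 × 0.916 = 0.00916
Sum = 2.37332
NRR = 0.49261 × 2.37332 = 1.16912
With NRR above 1 the population is above replacement fertility.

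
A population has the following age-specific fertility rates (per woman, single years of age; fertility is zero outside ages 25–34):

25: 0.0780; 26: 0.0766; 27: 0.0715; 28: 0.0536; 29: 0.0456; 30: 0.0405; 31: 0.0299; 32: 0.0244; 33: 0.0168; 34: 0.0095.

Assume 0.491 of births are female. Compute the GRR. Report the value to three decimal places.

0.219

Proportion female at birth = 0.491.
Sum of ASFRs = 0.0780 + 0.0766 + 0.0715 + 0.0536 + 0.0456 + 0.0405 + 0.0299 + 0.0244 + 0.0168 + 0.0095 = 0.4464
TFR = 0.4464
GRR = 0.491 × 0.4464 = 0.21918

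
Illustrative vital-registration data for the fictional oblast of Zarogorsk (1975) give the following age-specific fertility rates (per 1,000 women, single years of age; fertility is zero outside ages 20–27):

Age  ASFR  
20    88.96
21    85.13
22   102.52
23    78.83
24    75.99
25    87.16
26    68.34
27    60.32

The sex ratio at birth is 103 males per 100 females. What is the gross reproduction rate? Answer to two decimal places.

Proportion female at birth = 100 / (100 + 103) = 0.49261.
Sum of ASFRs = 88.96 + 85.13 + 102.52 + 78.83 + 75.99 + 87.16 + 68.34 + 60.32 = 647.25
TFR = 647.25 / 1000 = 0.64725
GRR = 0.49261 × 0.64725 = 0.31884

0.32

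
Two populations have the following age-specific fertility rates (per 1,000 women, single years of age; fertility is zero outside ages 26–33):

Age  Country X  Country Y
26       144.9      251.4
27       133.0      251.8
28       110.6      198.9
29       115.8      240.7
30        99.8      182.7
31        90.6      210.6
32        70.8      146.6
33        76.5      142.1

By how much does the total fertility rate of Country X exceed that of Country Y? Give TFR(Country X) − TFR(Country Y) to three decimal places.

Country X:
  Sum of ASFRs = 144.9 + 133.0 + 110.6 + 115.8 + 99.8 + 90.6 + 70.8 + 76.5 = 842.0
  TFR = 842.0 / 1000 = 0.842
Country Y:
  Sum of ASFRs = 251.4 + 251.8 + 198.9 + 240.7 + 182.7 + 210.6 + 146.6 + 142.1 = 1624.8
  TFR = 1624.8 / 1000 = 1.6248
Difference = 0.842 − 1.6248 = -0.7828

-0.783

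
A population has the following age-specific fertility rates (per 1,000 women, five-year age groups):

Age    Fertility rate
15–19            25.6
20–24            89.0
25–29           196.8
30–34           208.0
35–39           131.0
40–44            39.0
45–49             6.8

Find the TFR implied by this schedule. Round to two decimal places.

Sum of ASFRs = 25.6 + 89.0 + 196.8 + 208.0 + 131.0 + 39.0 + 6.8 = 696.2
TFR = 5 × 696.2 / 1000 = 3.481

3.48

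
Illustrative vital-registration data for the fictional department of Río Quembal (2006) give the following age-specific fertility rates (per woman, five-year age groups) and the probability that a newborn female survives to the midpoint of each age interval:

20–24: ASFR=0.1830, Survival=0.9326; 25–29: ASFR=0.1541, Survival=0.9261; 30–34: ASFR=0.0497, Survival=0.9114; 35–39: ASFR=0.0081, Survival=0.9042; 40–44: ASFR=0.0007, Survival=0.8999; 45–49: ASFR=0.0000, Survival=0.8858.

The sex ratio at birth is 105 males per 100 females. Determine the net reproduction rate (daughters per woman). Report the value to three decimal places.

0.894

Proportion female at birth = 100 / (100 + 105) = 0.48780.
Each age group contributes 5 × ASFR × survival:
  20–24: 5 × 0.1830 × 0.9326 = 0.85333
  25–29: 5 × 0.1541 × 0.9261 = 0.71356
  30–34: 5 × 0.0497 × 0.9114 = 0.22648
  35–39: 5 × 0.0081 × 0.9042 = 0.03662
  40–44: 5 × 0.0007 × 0.8999 = 0.00315
  45–49: 5 × 0.0000 × 0.8858 = 0.00000
Sum = 1.83314
NRR = 0.48780 × 1.83314 = 0.89421
An NRR under 1 implies long-run decline under these rates.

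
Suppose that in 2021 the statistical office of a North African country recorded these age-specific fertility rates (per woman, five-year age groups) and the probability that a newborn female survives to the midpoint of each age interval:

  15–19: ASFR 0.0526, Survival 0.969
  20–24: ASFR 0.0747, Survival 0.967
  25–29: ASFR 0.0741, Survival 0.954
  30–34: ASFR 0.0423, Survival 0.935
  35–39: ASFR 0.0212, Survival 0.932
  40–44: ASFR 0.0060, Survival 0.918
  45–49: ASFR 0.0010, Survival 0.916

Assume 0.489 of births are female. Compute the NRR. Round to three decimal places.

0.635

Proportion female at birth = 0.489.
Survival-weighted fertility by age (5·fₓ·Sₓ):
  15–19: 5 × 0.0526 × 0.969 = 0.25485
  20–24: 5 × 0.0747 × 0.967 = 0.36117
  25–29: 5 × 0.0741 × 0.954 = 0.35346
  30–34: 5 × 0.0423 × 0.935 = 0.19775
  35–39: 5 × 0.0212 × 0.932 = 0.09879
  40–44: 5 × 0.0060 × 0.918 = 0.02754
  45–49: 5 × 0.0010 × 0.916 = 0.00458
Sum = 1.29814
NRR = 0.489 × 1.29814 = 0.63479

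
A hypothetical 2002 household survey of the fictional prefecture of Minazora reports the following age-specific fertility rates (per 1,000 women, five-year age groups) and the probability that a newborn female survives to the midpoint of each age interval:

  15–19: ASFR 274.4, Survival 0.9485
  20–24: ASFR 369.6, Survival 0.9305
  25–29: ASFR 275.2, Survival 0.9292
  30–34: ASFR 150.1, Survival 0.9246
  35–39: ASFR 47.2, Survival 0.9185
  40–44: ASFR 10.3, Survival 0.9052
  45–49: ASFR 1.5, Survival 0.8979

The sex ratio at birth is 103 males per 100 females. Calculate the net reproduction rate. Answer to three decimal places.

Proportion female at birth = 100 / (100 + 103) = 0.49261.
Weighting each age-specific rate by interval width and survival:
  15–19: 5 × 274.4/1000 × 0.9485 = 1.30134
  20–24: 5 × 369.6/1000 × 0.9305 = 1.71956
  25–29: 5 × 275.2/1000 × 0.9292 = 1.27858
  30–34: 5 × 150.1/1000 × 0.9246 = 0.69391
  35–39: 5 × 47.2/1000 × 0.9185 = 0.21677
  40–44: 5 × 10.3/1000 × 0.9052 = 0.04662
  45–49: 5 × 1.5/1000 × 0.8979 = 0.00673
Sum = 5.26351
NRR = 0.49261 × 5.26351 = 2.59286

2.593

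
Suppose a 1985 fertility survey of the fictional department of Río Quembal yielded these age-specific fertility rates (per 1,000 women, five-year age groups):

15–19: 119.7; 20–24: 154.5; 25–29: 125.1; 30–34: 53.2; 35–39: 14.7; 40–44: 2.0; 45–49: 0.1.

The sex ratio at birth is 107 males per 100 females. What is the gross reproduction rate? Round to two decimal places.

1.13

Proportion female at birth = 100 / (100 + 107) = 0.48309.
Sum of ASFRs = 119.7 + 154.5 + 125.1 + 53.2 + 14.7 + 2.0 + 0.1 = 469.3
TFR = 5 × 469.3 / 1000 = 2.3465
GRR = 0.48309 × 2.3465 = 1.13357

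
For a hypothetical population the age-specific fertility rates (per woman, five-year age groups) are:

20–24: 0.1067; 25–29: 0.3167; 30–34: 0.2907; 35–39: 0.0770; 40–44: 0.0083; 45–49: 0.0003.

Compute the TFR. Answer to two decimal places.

4.00

Sum of ASFRs = 0.1067 + 0.3167 + 0.2907 + 0.0770 + 0.0083 + 0.0003 = 0.7997
TFR = 5 × 0.7997 = 3.9985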